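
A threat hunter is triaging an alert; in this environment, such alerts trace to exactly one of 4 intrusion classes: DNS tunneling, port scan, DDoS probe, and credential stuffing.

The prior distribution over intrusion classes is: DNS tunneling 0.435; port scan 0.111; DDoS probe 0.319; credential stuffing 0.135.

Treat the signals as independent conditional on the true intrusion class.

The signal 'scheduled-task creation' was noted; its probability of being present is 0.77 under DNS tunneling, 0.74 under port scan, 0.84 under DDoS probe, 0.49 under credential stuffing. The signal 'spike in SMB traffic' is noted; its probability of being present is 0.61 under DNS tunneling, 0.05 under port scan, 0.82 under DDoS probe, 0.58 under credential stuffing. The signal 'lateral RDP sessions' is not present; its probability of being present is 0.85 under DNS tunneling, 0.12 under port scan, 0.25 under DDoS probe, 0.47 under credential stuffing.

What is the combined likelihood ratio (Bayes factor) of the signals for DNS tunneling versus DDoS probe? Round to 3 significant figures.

Joint likelihood of the signal pattern under each hypothesis (using 1 − P(present | H) for each absent signal):
  DNS tunneling: 0.77 × 0.61 × (1 − 0.85) = 0.070455
  DDoS probe: 0.84 × 0.82 × (1 − 0.25) = 0.5166
Bayes factor = 0.070455 / 0.5166 ≈ 0.136

0.136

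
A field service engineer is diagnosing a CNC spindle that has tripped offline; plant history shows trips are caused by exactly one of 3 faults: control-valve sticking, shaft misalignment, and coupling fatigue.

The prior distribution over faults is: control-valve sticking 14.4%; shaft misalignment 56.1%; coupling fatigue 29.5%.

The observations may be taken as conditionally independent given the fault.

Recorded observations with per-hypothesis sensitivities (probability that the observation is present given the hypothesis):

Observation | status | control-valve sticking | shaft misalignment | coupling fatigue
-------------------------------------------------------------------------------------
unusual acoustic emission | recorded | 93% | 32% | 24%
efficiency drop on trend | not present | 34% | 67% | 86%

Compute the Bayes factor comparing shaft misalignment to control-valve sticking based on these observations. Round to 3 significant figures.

The Bayes factor is the ratio of the joint likelihoods of the evidence pattern under the two hypotheses (using 1 − P(present | H) for each absent observation).
  shaft misalignment: 0.32 × (1 − 0.67) = 0.1056
  control-valve sticking: 0.93 × (1 − 0.34) = 0.6138
Bayes factor = 0.1056 / 0.6138 ≈ 0.172

0.172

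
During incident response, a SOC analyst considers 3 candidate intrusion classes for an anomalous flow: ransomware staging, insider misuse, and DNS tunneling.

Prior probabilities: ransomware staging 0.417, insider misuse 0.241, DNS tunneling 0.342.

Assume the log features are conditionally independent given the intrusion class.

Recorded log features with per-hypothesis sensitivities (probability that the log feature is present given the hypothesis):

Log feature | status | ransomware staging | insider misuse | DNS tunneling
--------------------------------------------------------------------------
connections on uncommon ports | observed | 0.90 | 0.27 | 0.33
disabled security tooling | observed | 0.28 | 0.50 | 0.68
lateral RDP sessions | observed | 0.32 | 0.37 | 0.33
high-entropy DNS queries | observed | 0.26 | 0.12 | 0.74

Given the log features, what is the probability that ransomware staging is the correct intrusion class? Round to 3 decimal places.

0.302

For each hypothesis, the unnormalized posterior weight is prior × product of the log feature likelihoods:
  ransomware staging: 0.417 × 0.90 × 0.28 × 0.32 × 0.26 = 0.008743
  insider misuse: 0.241 × 0.27 × 0.50 × 0.37 × 0.12 = 0.0014446
  DNS tunneling: 0.342 × 0.33 × 0.68 × 0.33 × 0.74 = 0.018741
The unnormalized weights sum to 0.028929.
P(ransomware staging | evidence) = 0.008743 / 0.028929 ≈ 0.302.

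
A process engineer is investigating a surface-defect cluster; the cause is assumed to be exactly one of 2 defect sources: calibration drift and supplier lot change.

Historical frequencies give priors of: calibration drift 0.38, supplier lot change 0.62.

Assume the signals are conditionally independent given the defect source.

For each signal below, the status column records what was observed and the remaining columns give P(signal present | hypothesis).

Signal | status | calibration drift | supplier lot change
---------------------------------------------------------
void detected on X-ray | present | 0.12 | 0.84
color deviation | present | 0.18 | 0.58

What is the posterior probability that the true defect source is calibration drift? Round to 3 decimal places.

0.026

Multiply each prior by the joint likelihood of the signal pattern:
  calibration drift: 0.38 × 0.12 × 0.18 = 0.008208
  supplier lot change: 0.62 × 0.84 × 0.58 = 0.30206
Marginal likelihood of the evidence = 0.31027.
P(calibration drift | evidence) = 0.008208 / 0.31027 ≈ 0.026.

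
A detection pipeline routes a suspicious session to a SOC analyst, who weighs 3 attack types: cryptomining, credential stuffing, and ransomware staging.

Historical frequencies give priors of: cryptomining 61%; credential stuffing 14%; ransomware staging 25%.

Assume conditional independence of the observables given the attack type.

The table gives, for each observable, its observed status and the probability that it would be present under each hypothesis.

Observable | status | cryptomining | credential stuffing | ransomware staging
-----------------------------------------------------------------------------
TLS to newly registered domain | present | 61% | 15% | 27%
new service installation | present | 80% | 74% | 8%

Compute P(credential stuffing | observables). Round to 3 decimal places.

0.049

Multiply each prior by the joint likelihood of the observable pattern:
  cryptomining: 0.61 × 0.61 × 0.80 = 0.29768
  credential stuffing: 0.14 × 0.15 × 0.74 = 0.01554
  ransomware staging: 0.25 × 0.27 × 0.08 = 0.0054
Normalizing constant Z = 0.29768 + 0.01554 + 0.0054 = 0.31862.
P(credential stuffing | evidence) = 0.01554 / 0.31862 ≈ 0.049.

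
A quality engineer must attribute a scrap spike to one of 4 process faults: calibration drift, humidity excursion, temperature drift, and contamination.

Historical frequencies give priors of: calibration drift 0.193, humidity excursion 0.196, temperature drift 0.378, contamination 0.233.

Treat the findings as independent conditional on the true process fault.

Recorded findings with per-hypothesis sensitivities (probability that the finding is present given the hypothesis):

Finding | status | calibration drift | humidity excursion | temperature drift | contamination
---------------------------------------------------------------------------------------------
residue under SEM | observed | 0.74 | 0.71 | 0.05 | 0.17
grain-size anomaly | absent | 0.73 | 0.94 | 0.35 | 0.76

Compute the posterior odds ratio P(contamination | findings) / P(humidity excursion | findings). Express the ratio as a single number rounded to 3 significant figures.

Unnormalized posterior weight (prior times the finding likelihoods) for each of the two hypotheses (using 1 − P(present | H) for each absent finding):
  contamination: 0.233 × 0.17 × (1 − 0.76) = 0.0095064
  humidity excursion: 0.196 × 0.71 × (1 − 0.94) = 0.0083496
Odds(contamination : humidity excursion) = 0.0095064 / 0.0083496 ≈ 1.14.

1.14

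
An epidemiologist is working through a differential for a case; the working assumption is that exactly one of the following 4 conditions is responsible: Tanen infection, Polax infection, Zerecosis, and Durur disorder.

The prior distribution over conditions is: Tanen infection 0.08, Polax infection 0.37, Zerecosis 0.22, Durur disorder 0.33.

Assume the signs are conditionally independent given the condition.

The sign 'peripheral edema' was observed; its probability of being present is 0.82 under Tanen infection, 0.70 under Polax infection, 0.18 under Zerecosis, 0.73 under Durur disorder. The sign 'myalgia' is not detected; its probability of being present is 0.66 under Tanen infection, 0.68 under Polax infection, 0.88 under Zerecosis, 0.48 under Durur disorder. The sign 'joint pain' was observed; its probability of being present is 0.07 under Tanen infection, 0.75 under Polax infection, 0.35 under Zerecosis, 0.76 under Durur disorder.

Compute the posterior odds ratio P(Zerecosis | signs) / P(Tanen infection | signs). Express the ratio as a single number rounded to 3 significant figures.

Unnormalized posterior weight (prior times the sign likelihoods) for each of the two hypotheses (using 1 − P(present | H) for each absent sign):
  Zerecosis: 0.22 × 0.18 × (1 − 0.88) × 0.35 = 0.0016632
  Tanen infection: 0.08 × 0.82 × (1 − 0.66) × 0.07 = 0.0015613
Posterior odds = 0.0016632 / 0.0015613 ≈ 1.07.

1.07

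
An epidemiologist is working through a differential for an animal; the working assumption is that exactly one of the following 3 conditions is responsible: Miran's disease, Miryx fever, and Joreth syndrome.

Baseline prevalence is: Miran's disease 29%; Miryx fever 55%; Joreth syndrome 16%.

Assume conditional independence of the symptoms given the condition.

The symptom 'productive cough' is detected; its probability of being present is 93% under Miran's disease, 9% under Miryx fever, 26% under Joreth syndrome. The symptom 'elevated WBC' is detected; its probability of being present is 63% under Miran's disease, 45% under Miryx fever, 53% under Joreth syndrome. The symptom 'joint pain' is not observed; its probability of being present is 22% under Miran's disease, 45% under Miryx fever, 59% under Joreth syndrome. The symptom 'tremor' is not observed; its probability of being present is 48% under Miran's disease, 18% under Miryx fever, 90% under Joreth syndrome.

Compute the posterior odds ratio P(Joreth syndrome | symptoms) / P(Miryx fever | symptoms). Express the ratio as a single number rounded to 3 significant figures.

The normalizing constant cancels in an odds ratio, so compute prior × likelihood for the two hypotheses only (using 1 − P(present | H) for each absent symptom):
  Joreth syndrome: 0.16 × 0.26 × 0.53 × (1 − 0.59) × (1 − 0.90) = 0.00090397
  Miryx fever: 0.55 × 0.09 × 0.45 × (1 − 0.45) × (1 − 0.18) = 0.010046
Odds(Joreth syndrome : Miryx fever) = 0.00090397 / 0.010046 ≈ 0.0900.

0.0900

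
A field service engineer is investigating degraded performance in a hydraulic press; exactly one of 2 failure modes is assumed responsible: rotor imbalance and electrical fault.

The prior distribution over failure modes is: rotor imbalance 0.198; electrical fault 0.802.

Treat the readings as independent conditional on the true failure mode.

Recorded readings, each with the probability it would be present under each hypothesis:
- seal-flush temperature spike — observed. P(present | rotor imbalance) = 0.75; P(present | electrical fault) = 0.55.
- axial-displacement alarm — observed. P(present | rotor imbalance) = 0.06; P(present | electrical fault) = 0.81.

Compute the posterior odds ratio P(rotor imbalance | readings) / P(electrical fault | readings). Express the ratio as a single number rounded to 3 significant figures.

0.0249

The normalizing constant cancels in an odds ratio, so compute prior × likelihood for the two hypotheses only:
  rotor imbalance: 0.198 × 0.75 × 0.06 = 0.00891
  electrical fault: 0.802 × 0.55 × 0.81 = 0.35729
Odds(rotor imbalance : electrical fault) = 0.00891 / 0.35729 ≈ 0.0249.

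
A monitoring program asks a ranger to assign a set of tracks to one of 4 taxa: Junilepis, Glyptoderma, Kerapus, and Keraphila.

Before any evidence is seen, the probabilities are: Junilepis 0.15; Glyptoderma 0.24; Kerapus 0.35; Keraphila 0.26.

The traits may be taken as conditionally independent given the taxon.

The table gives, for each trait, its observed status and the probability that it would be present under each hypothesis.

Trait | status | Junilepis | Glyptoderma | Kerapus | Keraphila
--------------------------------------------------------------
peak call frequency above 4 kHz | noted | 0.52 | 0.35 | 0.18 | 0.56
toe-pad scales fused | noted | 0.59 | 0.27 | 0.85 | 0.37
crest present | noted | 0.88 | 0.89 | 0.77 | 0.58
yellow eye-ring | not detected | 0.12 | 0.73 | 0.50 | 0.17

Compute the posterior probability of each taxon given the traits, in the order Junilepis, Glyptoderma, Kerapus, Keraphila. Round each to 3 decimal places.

Multiply each prior by the joint likelihood of the trait pattern (using 1 − P(present | H) for each absent trait):
  Junilepis: 0.15 × 0.52 × 0.59 × 0.88 × (1 − 0.12) = 0.035638
  Glyptoderma: 0.24 × 0.35 × 0.27 × 0.89 × (1 − 0.73) = 0.00545
  Kerapus: 0.35 × 0.18 × 0.85 × 0.77 × (1 − 0.50) = 0.020617
  Keraphila: 0.26 × 0.56 × 0.37 × 0.58 × (1 − 0.17) = 0.025934
Normalizing constant Z = 0.035638 + 0.00545 + 0.020617 + 0.025934 = 0.087639.
P(Junilepis | evidence) = 0.035638 / 0.087639 ≈ 0.407
P(Glyptoderma | evidence) = 0.00545 / 0.087639 ≈ 0.062
P(Kerapus | evidence) = 0.020617 / 0.087639 ≈ 0.235
P(Keraphila | evidence) = 0.025934 / 0.087639 ≈ 0.296

0.407, 0.062, 0.235, 0.296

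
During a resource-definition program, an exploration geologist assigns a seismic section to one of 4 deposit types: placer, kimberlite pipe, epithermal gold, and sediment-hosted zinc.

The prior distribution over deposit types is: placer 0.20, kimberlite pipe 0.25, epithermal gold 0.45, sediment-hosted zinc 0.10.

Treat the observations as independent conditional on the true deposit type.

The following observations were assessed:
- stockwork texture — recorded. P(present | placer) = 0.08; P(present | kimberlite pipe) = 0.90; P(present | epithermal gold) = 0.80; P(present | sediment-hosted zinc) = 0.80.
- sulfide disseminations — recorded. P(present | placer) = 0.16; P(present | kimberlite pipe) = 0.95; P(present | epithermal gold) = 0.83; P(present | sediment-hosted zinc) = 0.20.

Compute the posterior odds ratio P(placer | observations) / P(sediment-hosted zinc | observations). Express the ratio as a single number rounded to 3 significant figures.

Unnormalized posterior weight (prior times the observation likelihoods) for each of the two hypotheses:
  placer: 0.20 × 0.08 × 0.16 = 0.00256
  sediment-hosted zinc: 0.10 × 0.80 × 0.20 = 0.016
Posterior odds = 0.00256 / 0.016 ≈ 0.160.

0.160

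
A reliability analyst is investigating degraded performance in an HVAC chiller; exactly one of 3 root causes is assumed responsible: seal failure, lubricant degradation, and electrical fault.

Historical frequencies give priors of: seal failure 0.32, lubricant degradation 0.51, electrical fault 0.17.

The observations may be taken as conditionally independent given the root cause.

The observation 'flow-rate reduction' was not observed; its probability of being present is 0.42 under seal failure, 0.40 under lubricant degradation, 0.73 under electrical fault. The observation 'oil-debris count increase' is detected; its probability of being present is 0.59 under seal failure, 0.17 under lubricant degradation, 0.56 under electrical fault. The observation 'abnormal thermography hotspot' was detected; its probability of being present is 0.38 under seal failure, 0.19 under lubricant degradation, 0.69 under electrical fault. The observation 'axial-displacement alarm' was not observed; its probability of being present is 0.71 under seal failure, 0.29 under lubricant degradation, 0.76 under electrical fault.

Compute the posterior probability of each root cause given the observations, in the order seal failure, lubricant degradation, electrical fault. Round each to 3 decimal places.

0.517, 0.301, 0.182

Multiply each prior by the joint likelihood of the evidence pattern (using 1 − P(present | H) for each absent observation):
  seal failure: 0.32 × (1 − 0.42) × 0.59 × 0.38 × (1 − 0.71) = 0.012067
  lubricant degradation: 0.51 × (1 − 0.40) × 0.17 × 0.19 × (1 − 0.29) = 0.0070175
  electrical fault: 0.17 × (1 − 0.73) × 0.56 × 0.69 × (1 − 0.76) = 0.0042566
Marginal likelihood of the evidence = 0.023341.
P(seal failure | evidence) = 0.012067 / 0.023341 ≈ 0.517
P(lubricant degradation | evidence) = 0.0070175 / 0.023341 ≈ 0.301
P(electrical fault | evidence) = 0.0042566 / 0.023341 ≈ 0.182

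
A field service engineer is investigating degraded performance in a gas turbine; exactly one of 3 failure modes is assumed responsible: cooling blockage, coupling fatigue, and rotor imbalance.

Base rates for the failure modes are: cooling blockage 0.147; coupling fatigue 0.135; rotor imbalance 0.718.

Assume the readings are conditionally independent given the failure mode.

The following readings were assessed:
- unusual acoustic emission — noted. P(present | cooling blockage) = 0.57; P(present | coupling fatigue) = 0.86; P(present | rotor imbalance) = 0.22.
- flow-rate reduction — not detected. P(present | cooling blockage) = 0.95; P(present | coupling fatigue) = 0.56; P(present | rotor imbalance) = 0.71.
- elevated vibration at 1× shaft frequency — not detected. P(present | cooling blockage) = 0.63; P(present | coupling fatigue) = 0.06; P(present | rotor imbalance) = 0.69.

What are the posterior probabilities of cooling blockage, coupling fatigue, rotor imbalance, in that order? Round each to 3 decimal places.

0.024, 0.753, 0.223

By Bayes' rule with conditional independence, the unnormalized weight for each hypothesis is prior × ∏ likelihoods (using 1 − P(present | H) for each absent reading):
  cooling blockage: 0.147 × 0.57 × (1 − 0.95) × (1 − 0.63) = 0.0015501
  coupling fatigue: 0.135 × 0.86 × (1 − 0.56) × (1 − 0.06) = 0.048019
  rotor imbalance: 0.718 × 0.22 × (1 − 0.71) × (1 − 0.69) = 0.014201
Marginal likelihood of the evidence = 0.06377.
P(cooling blockage | evidence) = 0.0015501 / 0.06377 ≈ 0.024
P(coupling fatigue | evidence) = 0.048019 / 0.06377 ≈ 0.753
P(rotor imbalance | evidence) = 0.014201 / 0.06377 ≈ 0.223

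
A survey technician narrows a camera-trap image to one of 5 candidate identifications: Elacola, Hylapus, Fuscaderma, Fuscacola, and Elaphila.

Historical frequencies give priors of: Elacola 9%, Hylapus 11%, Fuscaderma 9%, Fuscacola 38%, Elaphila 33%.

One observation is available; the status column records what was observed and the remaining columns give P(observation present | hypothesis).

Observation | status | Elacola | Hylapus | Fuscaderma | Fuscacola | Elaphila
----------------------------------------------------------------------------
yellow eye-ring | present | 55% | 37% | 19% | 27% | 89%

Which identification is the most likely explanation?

Elaphila

For each hypothesis, the unnormalized posterior weight is prior × likelihood:
  Elacola: 0.09 × 0.55 = 0.0495
  Hylapus: 0.11 × 0.37 = 0.0407
  Fuscaderma: 0.09 × 0.19 = 0.0171
  Fuscacola: 0.38 × 0.27 = 0.1026
  Elaphila: 0.33 × 0.89 = 0.2937
Normalizing constant Z = 0.0495 + 0.0407 + 0.0171 + 0.1026 + 0.2937 = 0.5036.
P(Elacola | evidence) ≈ 0.0495 / 0.5036 ≈ 0.098
P(Hylapus | evidence) ≈ 0.0407 / 0.5036 ≈ 0.081
P(Fuscaderma | evidence) ≈ 0.0171 / 0.5036 ≈ 0.034
P(Fuscacola | evidence) ≈ 0.1026 / 0.5036 ≈ 0.204
P(Elaphila | evidence) ≈ 0.2937 / 0.5036 ≈ 0.583
The largest is 0.583, so Elaphila is most probable.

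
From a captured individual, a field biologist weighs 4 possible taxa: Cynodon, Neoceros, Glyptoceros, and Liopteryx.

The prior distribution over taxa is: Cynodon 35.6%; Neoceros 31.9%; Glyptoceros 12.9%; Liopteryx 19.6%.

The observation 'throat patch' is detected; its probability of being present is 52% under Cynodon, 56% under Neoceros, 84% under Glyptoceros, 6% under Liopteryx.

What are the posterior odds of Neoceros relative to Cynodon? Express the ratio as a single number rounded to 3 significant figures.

The normalizing constant cancels in an odds ratio, so compute prior × likelihood for the two hypotheses only:
  Neoceros: 0.319 × 0.56 = 0.17864
  Cynodon: 0.356 × 0.52 = 0.18512
Odds(Neoceros : Cynodon) = 0.17864 / 0.18512 ≈ 0.965.

0.965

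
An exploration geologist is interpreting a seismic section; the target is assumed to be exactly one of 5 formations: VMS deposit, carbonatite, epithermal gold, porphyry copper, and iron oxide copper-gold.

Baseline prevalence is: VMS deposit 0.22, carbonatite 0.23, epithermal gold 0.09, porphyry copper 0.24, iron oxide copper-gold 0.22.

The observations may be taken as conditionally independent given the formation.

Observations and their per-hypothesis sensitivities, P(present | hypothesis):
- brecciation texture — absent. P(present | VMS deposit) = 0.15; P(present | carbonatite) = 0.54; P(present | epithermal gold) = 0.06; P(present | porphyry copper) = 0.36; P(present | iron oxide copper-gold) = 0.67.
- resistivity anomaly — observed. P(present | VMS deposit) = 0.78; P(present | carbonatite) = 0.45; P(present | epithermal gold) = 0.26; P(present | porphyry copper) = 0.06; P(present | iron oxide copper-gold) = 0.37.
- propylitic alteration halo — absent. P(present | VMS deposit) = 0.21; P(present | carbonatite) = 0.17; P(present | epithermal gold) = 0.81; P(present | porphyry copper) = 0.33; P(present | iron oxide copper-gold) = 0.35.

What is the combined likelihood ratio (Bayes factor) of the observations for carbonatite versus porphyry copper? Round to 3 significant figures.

Joint likelihood of the evidence pattern under each hypothesis (using 1 − P(present | H) for each absent observation):
  carbonatite: (1 − 0.54) × 0.45 × (1 − 0.17) = 0.17181
  porphyry copper: (1 − 0.36) × 0.06 × (1 − 0.33) = 0.025728
Bayes factor = 0.17181 / 0.025728 ≈ 6.68

6.68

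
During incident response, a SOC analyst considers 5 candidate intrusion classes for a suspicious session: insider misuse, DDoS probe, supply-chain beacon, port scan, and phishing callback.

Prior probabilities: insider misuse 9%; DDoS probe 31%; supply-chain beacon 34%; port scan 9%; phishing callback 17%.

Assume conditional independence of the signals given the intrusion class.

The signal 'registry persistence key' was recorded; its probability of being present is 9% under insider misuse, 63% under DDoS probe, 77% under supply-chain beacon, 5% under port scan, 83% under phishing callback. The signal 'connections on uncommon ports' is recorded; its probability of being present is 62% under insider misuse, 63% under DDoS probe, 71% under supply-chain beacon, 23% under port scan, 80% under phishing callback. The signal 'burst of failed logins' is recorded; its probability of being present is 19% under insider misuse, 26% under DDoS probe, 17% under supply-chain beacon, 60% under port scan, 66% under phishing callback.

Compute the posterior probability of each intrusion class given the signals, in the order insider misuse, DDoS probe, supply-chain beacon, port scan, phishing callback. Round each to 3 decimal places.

For each hypothesis, the unnormalized posterior weight is prior × product of the signal likelihoods:
  insider misuse: 0.09 × 0.09 × 0.62 × 0.19 = 0.00095418
  DDoS probe: 0.31 × 0.63 × 0.63 × 0.26 = 0.03199
  supply-chain beacon: 0.34 × 0.77 × 0.71 × 0.17 = 0.031599
  port scan: 0.09 × 0.05 × 0.23 × 0.60 = 0.000621
  phishing callback: 0.17 × 0.83 × 0.80 × 0.66 = 0.074501
The unnormalized weights sum to 0.13967.
P(insider misuse | evidence) = 0.00095418 / 0.13967 ≈ 0.007
P(DDoS probe | evidence) = 0.03199 / 0.13967 ≈ 0.229
P(supply-chain beacon | evidence) = 0.031599 / 0.13967 ≈ 0.226
P(port scan | evidence) = 0.000621 / 0.13967 ≈ 0.004
P(phishing callback | evidence) = 0.074501 / 0.13967 ≈ 0.533

0.007, 0.229, 0.226, 0.004, 0.533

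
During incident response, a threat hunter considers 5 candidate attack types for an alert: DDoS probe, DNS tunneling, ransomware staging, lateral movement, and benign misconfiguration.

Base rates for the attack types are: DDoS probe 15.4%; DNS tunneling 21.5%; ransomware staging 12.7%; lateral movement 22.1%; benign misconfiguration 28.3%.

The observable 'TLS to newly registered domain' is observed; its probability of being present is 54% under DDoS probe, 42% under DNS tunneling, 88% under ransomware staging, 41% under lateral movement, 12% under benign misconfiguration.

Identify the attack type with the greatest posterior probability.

ransomware staging

For each hypothesis, the unnormalized posterior weight is prior × likelihood:
  DDoS probe: 0.154 × 0.54 = 0.08316
  DNS tunneling: 0.215 × 0.42 = 0.0903
  ransomware staging: 0.127 × 0.88 = 0.11176
  lateral movement: 0.221 × 0.41 = 0.09061
  benign misconfiguration: 0.283 × 0.12 = 0.03396
Marginal likelihood of the evidence = 0.40979.
P(DDoS probe | evidence) ≈ 0.08316 / 0.40979 ≈ 0.203
P(DNS tunneling | evidence) ≈ 0.0903 / 0.40979 ≈ 0.220
P(ransomware staging | evidence) ≈ 0.11176 / 0.40979 ≈ 0.273
P(lateral movement | evidence) ≈ 0.09061 / 0.40979 ≈ 0.221
P(benign misconfiguration | evidence) ≈ 0.03396 / 0.40979 ≈ 0.083
The largest is 0.273, so ransomware staging is most probable.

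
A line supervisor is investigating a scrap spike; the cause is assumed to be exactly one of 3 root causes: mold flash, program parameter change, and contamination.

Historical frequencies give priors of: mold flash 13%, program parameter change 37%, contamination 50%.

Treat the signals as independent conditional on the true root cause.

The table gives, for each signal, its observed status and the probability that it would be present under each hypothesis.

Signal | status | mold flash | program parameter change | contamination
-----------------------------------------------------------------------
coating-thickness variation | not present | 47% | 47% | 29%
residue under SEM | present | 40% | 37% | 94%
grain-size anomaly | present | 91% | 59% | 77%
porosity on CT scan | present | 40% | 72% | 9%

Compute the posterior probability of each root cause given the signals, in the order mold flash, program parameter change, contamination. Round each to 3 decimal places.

For each hypothesis, the unnormalized posterior weight is prior × product of the signal likelihoods (using 1 − P(present | H) for each absent signal):
  mold flash: 0.13 × (1 − 0.47) × 0.40 × 0.91 × 0.40 = 0.010032
  program parameter change: 0.37 × (1 − 0.47) × 0.37 × 0.59 × 0.72 = 0.030822
  contamination: 0.50 × (1 − 0.29) × 0.94 × 0.77 × 0.09 = 0.023125
Normalizing constant Z = 0.010032 + 0.030822 + 0.023125 = 0.063979.
P(mold flash | evidence) = 0.010032 / 0.063979 ≈ 0.157
P(program parameter change | evidence) = 0.030822 / 0.063979 ≈ 0.482
P(contamination | evidence) = 0.023125 / 0.063979 ≈ 0.361

0.157, 0.482, 0.361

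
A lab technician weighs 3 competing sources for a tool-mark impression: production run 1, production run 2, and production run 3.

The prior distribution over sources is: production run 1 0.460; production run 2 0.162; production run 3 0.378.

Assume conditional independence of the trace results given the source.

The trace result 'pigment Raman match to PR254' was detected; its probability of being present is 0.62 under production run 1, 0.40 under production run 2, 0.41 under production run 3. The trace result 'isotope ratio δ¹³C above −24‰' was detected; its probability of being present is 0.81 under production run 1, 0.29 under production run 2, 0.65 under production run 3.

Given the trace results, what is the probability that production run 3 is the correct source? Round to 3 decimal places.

0.287

By Bayes' rule with conditional independence, the unnormalized weight for each hypothesis is prior × ∏ likelihoods:
  production run 1: 0.460 × 0.62 × 0.81 = 0.23101
  production run 2: 0.162 × 0.40 × 0.29 = 0.018792
  production run 3: 0.378 × 0.41 × 0.65 = 0.10074
Marginal likelihood of the evidence = 0.35054.
P(production run 3 | evidence) = 0.10074 / 0.35054 ≈ 0.287.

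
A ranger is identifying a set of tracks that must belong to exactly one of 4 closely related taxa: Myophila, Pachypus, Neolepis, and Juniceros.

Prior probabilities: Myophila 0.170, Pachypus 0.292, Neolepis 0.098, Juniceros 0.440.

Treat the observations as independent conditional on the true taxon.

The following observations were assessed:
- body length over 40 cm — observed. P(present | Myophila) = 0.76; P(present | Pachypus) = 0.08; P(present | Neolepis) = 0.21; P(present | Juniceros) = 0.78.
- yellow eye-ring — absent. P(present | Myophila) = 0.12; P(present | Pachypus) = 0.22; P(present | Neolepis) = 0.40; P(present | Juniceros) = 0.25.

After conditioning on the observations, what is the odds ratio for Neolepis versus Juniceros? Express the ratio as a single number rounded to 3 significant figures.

0.0480

The normalizing constant cancels in an odds ratio, so compute prior × likelihood for the two hypotheses only (using 1 − P(present | H) for each absent observation):
  Neolepis: 0.098 × 0.21 × (1 − 0.40) = 0.012348
  Juniceros: 0.440 × 0.78 × (1 − 0.25) = 0.2574
Posterior odds = 0.012348 / 0.2574 ≈ 0.0480.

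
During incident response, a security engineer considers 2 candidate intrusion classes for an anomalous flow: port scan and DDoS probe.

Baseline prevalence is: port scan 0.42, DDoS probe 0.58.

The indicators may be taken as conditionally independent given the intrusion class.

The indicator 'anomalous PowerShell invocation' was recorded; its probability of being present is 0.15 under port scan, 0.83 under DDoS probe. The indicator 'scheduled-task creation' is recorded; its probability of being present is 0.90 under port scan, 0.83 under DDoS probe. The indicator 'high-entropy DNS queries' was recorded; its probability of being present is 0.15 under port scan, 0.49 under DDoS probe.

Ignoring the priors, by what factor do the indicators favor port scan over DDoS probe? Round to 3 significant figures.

The Bayes factor is the ratio of the joint likelihoods of the indicator pattern under the two hypotheses.
  port scan: 0.15 × 0.90 × 0.15 = 0.02025
  DDoS probe: 0.83 × 0.83 × 0.49 = 0.33756
Bayes factor = 0.02025 / 0.33756 ≈ 0.0600

0.0600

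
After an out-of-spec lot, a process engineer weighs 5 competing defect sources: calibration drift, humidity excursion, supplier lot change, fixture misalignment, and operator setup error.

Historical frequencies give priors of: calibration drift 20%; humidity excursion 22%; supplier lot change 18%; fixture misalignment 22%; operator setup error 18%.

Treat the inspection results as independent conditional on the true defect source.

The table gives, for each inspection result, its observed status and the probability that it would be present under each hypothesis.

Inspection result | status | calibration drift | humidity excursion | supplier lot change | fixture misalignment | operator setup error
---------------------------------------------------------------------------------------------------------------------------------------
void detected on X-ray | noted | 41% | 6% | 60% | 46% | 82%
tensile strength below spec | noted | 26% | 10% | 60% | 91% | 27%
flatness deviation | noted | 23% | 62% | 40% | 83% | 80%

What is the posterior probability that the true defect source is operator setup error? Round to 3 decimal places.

0.228

Multiply each prior by the joint likelihood of the inspection result pattern:
  calibration drift: 0.20 × 0.41 × 0.26 × 0.23 = 0.0049036
  humidity excursion: 0.22 × 0.06 × 0.10 × 0.62 = 0.0008184
  supplier lot change: 0.18 × 0.60 × 0.60 × 0.40 = 0.02592
  fixture misalignment: 0.22 × 0.46 × 0.91 × 0.83 = 0.076436
  operator setup error: 0.18 × 0.82 × 0.27 × 0.80 = 0.031882
The unnormalized weights sum to 0.13996.
P(operator setup error | evidence) = 0.031882 / 0.13996 ≈ 0.228.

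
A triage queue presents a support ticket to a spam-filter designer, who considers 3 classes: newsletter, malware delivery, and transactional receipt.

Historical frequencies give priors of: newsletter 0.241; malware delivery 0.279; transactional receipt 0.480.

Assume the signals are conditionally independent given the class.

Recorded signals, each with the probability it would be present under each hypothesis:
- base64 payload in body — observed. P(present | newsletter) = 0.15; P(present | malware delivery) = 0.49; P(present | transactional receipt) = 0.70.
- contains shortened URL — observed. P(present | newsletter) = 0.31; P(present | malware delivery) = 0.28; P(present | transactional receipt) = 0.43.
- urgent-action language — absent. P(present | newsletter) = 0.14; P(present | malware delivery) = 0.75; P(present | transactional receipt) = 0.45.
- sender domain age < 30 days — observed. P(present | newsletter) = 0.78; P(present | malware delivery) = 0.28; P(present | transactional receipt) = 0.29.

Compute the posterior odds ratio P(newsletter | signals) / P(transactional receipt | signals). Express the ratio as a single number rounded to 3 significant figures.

0.326

The normalizing constant cancels in an odds ratio, so compute prior × likelihood for the two hypotheses only (using 1 − P(present | H) for each absent signal):
  newsletter: 0.241 × 0.15 × 0.31 × (1 − 0.14) × 0.78 = 0.0075173
  transactional receipt: 0.480 × 0.70 × 0.43 × (1 − 0.45) × 0.29 = 0.023045
Posterior odds = 0.0075173 / 0.023045 ≈ 0.326.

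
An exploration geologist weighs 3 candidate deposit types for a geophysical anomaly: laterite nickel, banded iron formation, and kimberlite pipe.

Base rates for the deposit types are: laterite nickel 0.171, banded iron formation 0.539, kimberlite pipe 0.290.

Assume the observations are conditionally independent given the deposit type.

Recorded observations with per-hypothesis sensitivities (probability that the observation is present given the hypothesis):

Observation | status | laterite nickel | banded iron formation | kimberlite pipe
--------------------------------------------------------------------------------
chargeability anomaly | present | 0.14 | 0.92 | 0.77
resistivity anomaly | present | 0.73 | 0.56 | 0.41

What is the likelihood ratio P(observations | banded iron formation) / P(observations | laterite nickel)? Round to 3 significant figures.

Joint likelihood of the evidence pattern under each hypothesis:
  banded iron formation: 0.92 × 0.56 = 0.5152
  laterite nickel: 0.14 × 0.73 = 0.1022
Bayes factor = 0.5152 / 0.1022 ≈ 5.04

5.04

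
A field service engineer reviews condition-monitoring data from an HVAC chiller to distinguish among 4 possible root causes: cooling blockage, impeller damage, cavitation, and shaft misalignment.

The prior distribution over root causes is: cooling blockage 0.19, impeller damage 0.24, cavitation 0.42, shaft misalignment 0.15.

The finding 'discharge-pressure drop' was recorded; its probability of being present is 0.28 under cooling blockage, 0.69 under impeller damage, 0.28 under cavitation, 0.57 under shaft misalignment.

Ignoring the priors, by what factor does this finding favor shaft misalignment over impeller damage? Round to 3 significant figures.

0.826

Likelihood of this finding under each hypothesis:
  shaft misalignment: 0.57
  impeller damage: 0.69
Bayes factor = 0.57 / 0.69 ≈ 0.826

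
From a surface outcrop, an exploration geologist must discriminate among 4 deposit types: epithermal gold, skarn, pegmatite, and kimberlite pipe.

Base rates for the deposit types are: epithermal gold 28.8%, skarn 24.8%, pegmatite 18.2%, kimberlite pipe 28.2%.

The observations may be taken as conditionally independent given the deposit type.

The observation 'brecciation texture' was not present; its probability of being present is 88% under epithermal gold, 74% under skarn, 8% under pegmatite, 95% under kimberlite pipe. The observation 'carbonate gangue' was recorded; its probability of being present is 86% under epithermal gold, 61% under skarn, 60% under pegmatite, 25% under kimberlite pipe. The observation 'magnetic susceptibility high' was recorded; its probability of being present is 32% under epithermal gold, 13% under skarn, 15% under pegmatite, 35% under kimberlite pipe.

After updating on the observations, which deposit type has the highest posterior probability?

pegmatite

For each hypothesis, the unnormalized posterior weight is prior × product of the observation likelihoods (using 1 − P(present | H) for each absent observation):
  epithermal gold: 0.288 × (1 − 0.88) × 0.86 × 0.32 = 0.0095109
  skarn: 0.248 × (1 − 0.74) × 0.61 × 0.13 = 0.0051133
  pegmatite: 0.182 × (1 − 0.08) × 0.60 × 0.15 = 0.01507
  kimberlite pipe: 0.282 × (1 − 0.95) × 0.25 × 0.35 = 0.0012338
The unnormalized weights sum to 0.030928.
P(epithermal gold | evidence) ≈ 0.0095109 / 0.030928 ≈ 0.308
P(skarn | evidence) ≈ 0.0051133 / 0.030928 ≈ 0.165
P(pegmatite | evidence) ≈ 0.01507 / 0.030928 ≈ 0.487
P(kimberlite pipe | evidence) ≈ 0.0012338 / 0.030928 ≈ 0.040
The largest is 0.487, so pegmatite is most probable.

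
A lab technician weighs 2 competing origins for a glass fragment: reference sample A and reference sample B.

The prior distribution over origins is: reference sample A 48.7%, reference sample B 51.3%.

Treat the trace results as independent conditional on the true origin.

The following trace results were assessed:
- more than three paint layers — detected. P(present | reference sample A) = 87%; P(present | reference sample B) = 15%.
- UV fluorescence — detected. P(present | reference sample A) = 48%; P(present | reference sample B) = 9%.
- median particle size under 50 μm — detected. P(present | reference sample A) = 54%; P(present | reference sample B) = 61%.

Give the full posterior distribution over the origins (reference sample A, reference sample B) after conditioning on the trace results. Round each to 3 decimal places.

For each hypothesis, the unnormalized posterior weight is prior × product of the trace result likelihoods:
  reference sample A: 0.487 × 0.87 × 0.48 × 0.54 = 0.10982
  reference sample B: 0.513 × 0.15 × 0.09 × 0.61 = 0.0042246
Normalizing constant Z = 0.10982 + 0.0042246 = 0.11405.
P(reference sample A | evidence) = 0.10982 / 0.11405 ≈ 0.963
P(reference sample B | evidence) = 0.0042246 / 0.11405 ≈ 0.037

0.963, 0.037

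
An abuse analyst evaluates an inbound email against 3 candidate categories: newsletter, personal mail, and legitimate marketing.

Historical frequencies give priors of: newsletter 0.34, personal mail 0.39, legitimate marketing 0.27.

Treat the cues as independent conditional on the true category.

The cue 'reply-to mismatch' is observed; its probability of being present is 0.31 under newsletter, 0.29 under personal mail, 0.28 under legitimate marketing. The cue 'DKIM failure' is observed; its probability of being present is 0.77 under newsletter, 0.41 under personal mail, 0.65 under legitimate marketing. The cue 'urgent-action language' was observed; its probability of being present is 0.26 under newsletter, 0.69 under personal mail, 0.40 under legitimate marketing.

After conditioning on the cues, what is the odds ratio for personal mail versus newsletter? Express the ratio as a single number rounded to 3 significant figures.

Posterior odds equal prior odds times the likelihood ratio; only the two competing hypotheses matter.
  personal mail: 0.39 × 0.29 × 0.41 × 0.69 = 0.031996
  newsletter: 0.34 × 0.31 × 0.77 × 0.26 = 0.021101
Posterior odds = 0.031996 / 0.021101 ≈ 1.52.

1.52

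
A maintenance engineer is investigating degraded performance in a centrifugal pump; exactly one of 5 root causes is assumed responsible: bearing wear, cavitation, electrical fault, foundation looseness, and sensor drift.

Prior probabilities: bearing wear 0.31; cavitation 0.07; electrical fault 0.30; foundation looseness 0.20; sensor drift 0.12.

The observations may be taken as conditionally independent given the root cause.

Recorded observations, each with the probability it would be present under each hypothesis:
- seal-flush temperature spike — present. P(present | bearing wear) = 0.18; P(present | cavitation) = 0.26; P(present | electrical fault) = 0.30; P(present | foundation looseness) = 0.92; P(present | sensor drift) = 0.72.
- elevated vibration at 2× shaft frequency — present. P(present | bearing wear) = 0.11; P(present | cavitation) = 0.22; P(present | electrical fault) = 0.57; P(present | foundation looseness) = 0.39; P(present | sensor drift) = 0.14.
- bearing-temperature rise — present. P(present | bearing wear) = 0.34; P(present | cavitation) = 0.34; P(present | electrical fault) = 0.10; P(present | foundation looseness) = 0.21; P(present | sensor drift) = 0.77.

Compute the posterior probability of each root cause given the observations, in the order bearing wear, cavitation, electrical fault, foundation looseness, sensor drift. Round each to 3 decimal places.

0.063, 0.041, 0.156, 0.457, 0.283

Multiply each prior by the joint likelihood of the evidence pattern:
  bearing wear: 0.31 × 0.18 × 0.11 × 0.34 = 0.0020869
  cavitation: 0.07 × 0.26 × 0.22 × 0.34 = 0.0013614
  electrical fault: 0.30 × 0.30 × 0.57 × 0.10 = 0.00513
  foundation looseness: 0.20 × 0.92 × 0.39 × 0.21 = 0.01507
  sensor drift: 0.12 × 0.72 × 0.14 × 0.77 = 0.0093139
Marginal likelihood of the evidence = 0.032962.
P(bearing wear | evidence) = 0.0020869 / 0.032962 ≈ 0.063
P(cavitation | evidence) = 0.0013614 / 0.032962 ≈ 0.041
P(electrical fault | evidence) = 0.00513 / 0.032962 ≈ 0.156
P(foundation looseness | evidence) = 0.01507 / 0.032962 ≈ 0.457
P(sensor drift | evidence) = 0.0093139 / 0.032962 ≈ 0.283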